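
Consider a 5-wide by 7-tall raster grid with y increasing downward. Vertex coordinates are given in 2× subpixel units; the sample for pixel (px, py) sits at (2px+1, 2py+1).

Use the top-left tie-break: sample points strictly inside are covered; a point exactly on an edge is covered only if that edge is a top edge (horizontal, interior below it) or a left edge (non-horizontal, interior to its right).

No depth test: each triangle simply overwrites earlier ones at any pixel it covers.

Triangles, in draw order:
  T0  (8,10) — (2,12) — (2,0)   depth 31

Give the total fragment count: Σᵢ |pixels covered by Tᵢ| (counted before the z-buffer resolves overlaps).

T0:
  2·area = 72
  edge (8, 10)→(2, 12): d=(-6,2) right/bottom  bias=-1
  edge (2, 12)→(2, 0): d=(0,-12) top-left  bias=+0
  edge (2, 0)→(8, 10): d=(6,10) right/bottom  bias=-1
    (1,1)@(3, 3): e=[52,12,8] → X
    (2,1)@(5, 3): e=[48,36,-12] → .
    (1,2)@(3, 5): e=[40,12,20] → X
    (2,2)@(5, 5): e=[36,36,0] → .  [on edge]
    (1,3)@(3, 7): e=[28,12,32] → X
    (2,3)@(5, 7): e=[24,36,12] → X
    (3,3)@(7, 7): e=[20,60,-8] → .
    (1,4)@(3, 9): e=[16,12,44] → X
    (3,4)@(7, 9): e=[8,60,4] → X
    (4,4)@(9, 9): e=[4,84,-16] → .
    (1,5)@(3, 11): e=[4,12,56] → X
    (2,5)@(5, 11): e=[0,36,36] → .  [on edge]
  covered (8 px):
    . . . . .
    . X . . .
    . X . . .
    . X X . .
    . X X X .
    . X . . .
    . . . . .

Answer: 8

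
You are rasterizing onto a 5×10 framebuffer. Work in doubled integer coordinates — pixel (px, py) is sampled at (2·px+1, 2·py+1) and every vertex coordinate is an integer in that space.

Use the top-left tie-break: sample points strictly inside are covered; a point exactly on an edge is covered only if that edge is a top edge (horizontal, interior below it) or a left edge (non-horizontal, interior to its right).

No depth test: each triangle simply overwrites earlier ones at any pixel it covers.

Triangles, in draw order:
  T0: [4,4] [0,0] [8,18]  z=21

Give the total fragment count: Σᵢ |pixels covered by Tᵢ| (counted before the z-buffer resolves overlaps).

T0:
  2·area = 40  (B↔C swapped to make it positive)
  edge (4, 4)→(8, 18): d=(4,14) right/bottom  bias=-1
  edge (8, 18)→(0, 0): d=(-8,-18) top-left  bias=+0
  edge (0, 0)→(4, 4): d=(4,4) right/bottom  bias=-1
    (0,0)@(1, 1): e=[30,10,0] → ·  [on edge]
    (1,1)@(3, 3): e=[10,30,0] → ·  [on edge]
    (1,2)@(3, 5): e=[18,14,8] → #
    (2,2)@(5, 5): e=[-10,50,0] → ·  [on edge]
    (1,3)@(3, 7): e=[26,-2,16] → ·
    (3,3)@(7, 7): e=[-30,70,0] → ·  [on edge]
    (2,4)@(5, 9): e=[6,18,16] → #
    (3,4)@(7, 9): e=[-22,54,8] → ·
    (4,4)@(9, 9): e=[-50,90,0] → ·  [on edge]
    (2,5)@(5, 11): e=[14,2,24] → #
    (3,5)@(7, 11): e=[-14,38,16] → ·
    (2,6)@(5, 13): e=[22,-14,32] → ·
  covered (4 px):
    · · · · ·
    · · · · ·
    · # · · ·
    · · · · ·
    · · # · ·
    · · # · ·
    · · · · ·
    · · · # ·
    · · · · ·
    · · · · ·

Final: 4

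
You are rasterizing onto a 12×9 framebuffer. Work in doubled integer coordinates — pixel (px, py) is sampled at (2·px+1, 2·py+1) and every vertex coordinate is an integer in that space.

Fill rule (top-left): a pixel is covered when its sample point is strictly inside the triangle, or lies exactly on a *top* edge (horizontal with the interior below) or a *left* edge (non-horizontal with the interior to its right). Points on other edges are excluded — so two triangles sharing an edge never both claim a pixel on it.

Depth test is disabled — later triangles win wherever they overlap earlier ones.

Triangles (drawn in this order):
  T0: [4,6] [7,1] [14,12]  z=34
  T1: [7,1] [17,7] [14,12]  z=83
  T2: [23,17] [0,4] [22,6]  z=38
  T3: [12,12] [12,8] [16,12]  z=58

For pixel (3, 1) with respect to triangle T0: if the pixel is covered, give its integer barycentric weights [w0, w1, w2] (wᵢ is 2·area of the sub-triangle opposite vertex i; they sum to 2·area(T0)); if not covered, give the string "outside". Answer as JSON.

T0:
  2·area = 68
  edge (4, 6)→(7, 1): d=(3,-5) top-left  bias=+0
  edge (7, 1)→(14, 12): d=(7,11) right/bottom  bias=-1
  edge (14, 12)→(4, 6): d=(-10,-6) top-left  bias=+0
    (3,0)@(7, 1): e=[0,0,68] → .  [on edge]
    (3,1)@(7, 3): e=[6,14,48] → X
    (4,1)@(9, 3): e=[16,-8,60] → .
    (2,2)@(5, 5): e=[2,50,16] → X
    (4,2)@(9, 5): e=[22,6,40] → X
    (5,2)@(11, 5): e=[32,-16,52] → .
    (2,3)@(5, 7): e=[8,64,-4] → .
    (3,3)@(7, 7): e=[18,42,8] → X
    (5,3)@(11, 7): e=[38,-2,32] → .
    (3,4)@(7, 9): e=[24,56,-12] → .
    (4,4)@(9, 9): e=[34,34,0] → X  [on edge]
    (5,4)@(11, 9): e=[44,12,12] → X
    (0,5)@(1, 11): e=[0,136,-68] → .  [on edge]
    (9,7)@(19, 15): e=[102,-34,0] → .  [on edge]
  covered (9 px):
    . . . . . . . . . . . .
    . . . X . . . . . . . .
    . . X X X . . . . . . .
    . . . X X . . . . . . .
    . . . . X X . . . . . .
    . . . . . . X . . . . .
    . . . . . . . . . . . .
    . . . . . . . . . . . .
    . . . . . . . . . . . .
T1:
  2·area = 68
  edge (7, 1)→(17, 7): d=(10,6) right/bottom  bias=-1
  edge (17, 7)→(14, 12): d=(-3,5) right/bottom  bias=-1
  edge (14, 12)→(7, 1): d=(-7,-11) top-left  bias=+0
    (3,0)@(7, 1): e=[0,68,0] → .  [on edge]
    (4,1)@(9, 3): e=[8,52,8] → X
    (5,1)@(11, 3): e=[-4,42,30] → .
    (4,2)@(9, 5): e=[28,46,-6] → .
    (5,2)@(11, 5): e=[16,36,16] → X
    (6,2)@(13, 5): e=[4,26,38] → X
    (7,2)@(15, 5): e=[-8,16,60] → .
    (5,3)@(11, 7): e=[36,30,2] → X
    (7,3)@(15, 7): e=[12,10,46] → X
    (8,3)@(17, 7): e=[0,0,68] → .  [on edge]
    (5,4)@(11, 9): e=[56,24,-12] → .
    (6,4)@(13, 9): e=[44,14,10] → X
    (5,8)@(11, 17): e=[136,0,-68] → .  [on edge]
  covered (8 px):
    . . . . . . . . . . . .
    . . . . X . . . . . . .
    . . . . . X X . . . . .
    . . . . . X X X . . . .
    . . . . . . X X . . . .
    . . . . . . . . . . . .
    . . . . . . . . . . . .
    . . . . . . . . . . . .
    . . . . . . . . . . . .
T2:
  2·area = 240
  edge (23, 17)→(0, 4): d=(-23,-13) top-left  bias=+0
  edge (0, 4)→(22, 6): d=(22,2) right/bottom  bias=-1
  edge (22, 6)→(23, 17): d=(1,11) right/bottom  bias=-1
    (1,2)@(3, 5): e=[16,16,208] → X
    (2,2)@(5, 5): e=[42,12,186] → X
    (3,2)@(7, 5): e=[68,8,164] → X
    (4,2)@(9, 5): e=[94,4,142] → X
    (5,2)@(11, 5): e=[120,0,120] → .  [on edge]
    (1,3)@(3, 7): e=[-30,60,210] → .
    (2,3)@(5, 7): e=[-4,56,188] → .
    (3,3)@(7, 7): e=[22,52,166] → X
    (5,3)@(11, 7): e=[74,44,122] → X
    (6,3)@(13, 7): e=[100,40,100] → X
    (7,3)@(15, 7): e=[126,36,78] → X
    (8,3)@(17, 7): e=[152,32,56] → X
    (11,8)@(23, 17): e=[0,240,0] → .  [on edge]
  covered (28 px):
    . . . . . . . . . . . .
    . . . . . . . . . . . .
    . X X X X . . . . . . .
    . . . X X X X X X X X .
    . . . . X X X X X X X .
    . . . . . . X X X X X .
    . . . . . . . . X X X .
    . . . . . . . . . . X .
    . . . . . . . . . . . .
T3:
  2·area = 16
  edge (12, 12)→(12, 8): d=(0,-4) top-left  bias=+0
  edge (12, 8)→(16, 12): d=(4,4) right/bottom  bias=-1
  edge (16, 12)→(12, 12): d=(-4,0) right/bottom  bias=-1
    (2,0)@(5, 1): e=[-28,0,44] → .  [on edge]
    (3,1)@(7, 3): e=[-20,0,36] → .  [on edge]
    (4,2)@(9, 5): e=[-12,0,28] → .  [on edge]
    (5,3)@(11, 7): e=[-4,0,20] → .  [on edge]
    (6,4)@(13, 9): e=[4,0,12] → .  [on edge]
    (6,5)@(13, 11): e=[4,8,4] → X
    (7,5)@(15, 11): e=[12,0,4] → .  [on edge]
    (6,6)@(13, 13): e=[4,16,-4] → .
    (8,6)@(17, 13): e=[20,0,-4] → .  [on edge]
    (9,7)@(19, 15): e=[28,0,-12] → .  [on edge]
    (10,8)@(21, 17): e=[36,0,-20] → .  [on edge]
  covered (1 px):
    . . . . . . . . . . . .
    . . . . . . . . . . . .
    . . . . . . . . . . . .
    . . . . . . . . . . . .
    . . . . . . . . . . . .
    . . . . . . X . . . . .
    . . . . . . . . . . . .
    . . . . . . . . . . . .
    . . . . . . . . . . . .

Final: [14,48,6]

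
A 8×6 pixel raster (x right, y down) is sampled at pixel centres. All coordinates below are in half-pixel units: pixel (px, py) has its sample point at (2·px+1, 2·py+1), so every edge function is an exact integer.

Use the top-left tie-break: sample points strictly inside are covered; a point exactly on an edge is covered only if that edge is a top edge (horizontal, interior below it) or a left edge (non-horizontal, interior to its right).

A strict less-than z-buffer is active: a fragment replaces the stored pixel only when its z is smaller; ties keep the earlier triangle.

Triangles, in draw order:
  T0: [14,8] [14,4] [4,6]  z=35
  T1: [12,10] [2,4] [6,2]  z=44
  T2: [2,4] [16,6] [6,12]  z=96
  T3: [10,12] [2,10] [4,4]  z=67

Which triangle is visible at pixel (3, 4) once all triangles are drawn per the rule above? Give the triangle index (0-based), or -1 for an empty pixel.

T0:
  2·area = 40  (B↔C swapped to make it positive)
  edge (14, 8)→(4, 6): d=(-10,-2) top-left  bias=+0
  edge (4, 6)→(14, 4): d=(10,-2) top-left  bias=+0
  edge (14, 4)→(14, 8): d=(0,4) right/bottom  bias=-1
    (4,2)@(9, 5): e=[20,0,20] → #  [on edge]
    (5,2)@(11, 5): e=[24,4,12] → #
    (6,2)@(13, 5): e=[28,8,4] → #
    (7,2)@(15, 5): e=[32,12,-4] → ·
    (4,3)@(9, 7): e=[0,20,20] → #  [on edge]
    (7,3)@(15, 7): e=[12,32,-4] → ·
    (4,4)@(9, 9): e=[-20,40,20] → ·
    (5,4)@(11, 9): e=[-16,44,12] → ·
    (6,4)@(13, 9): e=[-12,48,4] → ·
  covered (6 px):
    · · · · · · · ·
    · · · · · · · ·
    · · · · # # # ·
    · · · · # # # ·
    · · · · · · · ·
    · · · · · · · ·
T1:
  2·area = 44
  edge (12, 10)→(2, 4): d=(-10,-6) top-left  bias=+0
  edge (2, 4)→(6, 2): d=(4,-2) top-left  bias=+0
  edge (6, 2)→(12, 10): d=(6,8) right/bottom  bias=-1
    (2,1)@(5, 3): e=[28,2,14] → #
    (3,1)@(7, 3): e=[40,6,-2] → ·
    (2,2)@(5, 5): e=[8,10,26] → #
    (3,2)@(7, 5): e=[20,14,10] → #
    (4,2)@(9, 5): e=[32,18,-6] → ·
    (2,3)@(5, 7): e=[-12,18,38] → ·
    (3,3)@(7, 7): e=[0,22,22] → #  [on edge]
    (4,3)@(9, 7): e=[12,26,6] → #
    (5,3)@(11, 7): e=[24,30,-10] → ·
    (3,4)@(7, 9): e=[-20,30,34] → ·
    (4,4)@(9, 9): e=[-8,34,18] → ·
    (5,4)@(11, 9): e=[4,38,2] → #
  covered (6 px):
    · · · · · · · ·
    · · # · · · · ·
    · · # # · · · ·
    · · · # # · · ·
    · · · · · # · ·
    · · · · · · · ·
T2:
  2·area = 104
  edge (2, 4)→(16, 6): d=(14,2) right/bottom  bias=-1
  edge (16, 6)→(6, 12): d=(-10,6) right/bottom  bias=-1
  edge (6, 12)→(2, 4): d=(-4,-8) top-left  bias=+0
    (1,2)@(3, 5): e=[12,88,4] → #
    (2,2)@(5, 5): e=[8,76,20] → #
    (3,2)@(7, 5): e=[4,64,36] → #
    (4,2)@(9, 5): e=[0,52,52] → ·  [on edge]
    (1,3)@(3, 7): e=[40,68,-4] → ·
    (2,3)@(5, 7): e=[36,56,12] → #
    (4,3)@(9, 7): e=[28,32,44] → #
    (5,3)@(11, 7): e=[24,20,60] → #
    (6,3)@(13, 7): e=[20,8,76] → #
    (7,3)@(15, 7): e=[16,-4,92] → ·
    (2,4)@(5, 9): e=[64,36,4] → #
    (5,4)@(11, 9): e=[52,0,52] → ·  [on edge]
  covered (12 px):
    · · · · · · · ·
    · · · · · · · ·
    · # # # · · · ·
    · · # # # # # ·
    · · # # # · · ·
    · · · # · · · ·
T3:
  2·area = 52
  edge (10, 12)→(2, 10): d=(-8,-2) top-left  bias=+0
  edge (2, 10)→(4, 4): d=(2,-6) top-left  bias=+0
  edge (4, 4)→(10, 12): d=(6,8) right/bottom  bias=-1
    (2,0)@(5, 1): e=[78,0,-26] → ·  [on edge]
    (1,3)@(3, 7): e=[26,0,26] → #  [on edge]
    (2,3)@(5, 7): e=[30,12,10] → #
    (3,3)@(7, 7): e=[34,24,-6] → ·
    (1,4)@(3, 9): e=[10,4,38] → #
    (3,4)@(7, 9): e=[18,28,6] → #
    (4,4)@(9, 9): e=[22,40,-10] → ·
    (1,5)@(3, 11): e=[-6,8,50] → ·
    (2,5)@(5, 11): e=[-2,20,34] → ·
    (3,5)@(7, 11): e=[2,32,18] → #
    (4,5)@(9, 11): e=[6,44,2] → #
    (5,5)@(11, 11): e=[10,56,-14] → ·
  covered (7 px):
    · · · · · · · ·
    · · · · · · · ·
    · · · · · · · ·
    · # # · · · · ·
    · # # # · · · ·
    · · · # # · · ·

Z-buffer (winner per pixel, '.' = empty):
  . . . . . . . .
  . . 1 . . . . .
  . 2 1 1 0 0 0 .
  . 3 3 1 0 0 0 .
  . 3 3 3 2 1 . .
  . . . 3 3 . . .

Final: 3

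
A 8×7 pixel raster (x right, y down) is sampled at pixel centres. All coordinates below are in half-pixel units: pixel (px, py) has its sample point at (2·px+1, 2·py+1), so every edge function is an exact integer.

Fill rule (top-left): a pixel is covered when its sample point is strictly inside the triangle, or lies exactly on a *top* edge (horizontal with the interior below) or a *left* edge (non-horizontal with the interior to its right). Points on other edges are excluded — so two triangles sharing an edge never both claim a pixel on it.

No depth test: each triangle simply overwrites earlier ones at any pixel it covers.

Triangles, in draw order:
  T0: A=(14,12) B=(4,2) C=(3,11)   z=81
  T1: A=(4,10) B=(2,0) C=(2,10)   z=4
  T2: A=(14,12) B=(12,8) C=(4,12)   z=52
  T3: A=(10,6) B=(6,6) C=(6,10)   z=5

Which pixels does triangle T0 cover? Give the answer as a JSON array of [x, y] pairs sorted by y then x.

T0:
  2·area = 100  (B↔C swapped to make it positive)
  edge (14, 12)→(3, 11): d=(-11,-1) top-left  bias=+0
  edge (3, 11)→(4, 2): d=(1,-9) top-left  bias=+0
  edge (4, 2)→(14, 12): d=(10,10) right/bottom  bias=-1
    (1,0)@(3, 1): e=[110,-10,0] → ·  [on edge]
    (2,1)@(5, 3): e=[90,10,0] → ·  [on edge]
    (2,2)@(5, 5): e=[68,12,20] → #
    (3,2)@(7, 5): e=[70,30,0] → ·  [on edge]
    (2,3)@(5, 7): e=[46,14,40] → #
    (3,3)@(7, 7): e=[48,32,20] → #
    (4,3)@(9, 7): e=[50,50,0] → ·  [on edge]
    (2,4)@(5, 9): e=[24,16,60] → #
    (4,4)@(9, 9): e=[28,52,20] → #
    (5,4)@(11, 9): e=[30,70,0] → ·  [on edge]
    (1,5)@(3, 11): e=[0,0,100] → #  [on edge]
    (5,5)@(11, 11): e=[8,72,20] → #
    (6,5)@(13, 11): e=[10,90,0] → ·  [on edge]
    (7,6)@(15, 13): e=[-10,110,0] → ·  [on edge]
  covered (11 px):
    · · · · · · · ·
    · · · · · · · ·
    · · # · · · · ·
    · · # # · · · ·
    · · # # # · · ·
    · # # # # # · ·
    · · · · · · · ·
T1:
  2·area = 20  (B↔C swapped to make it positive)
  edge (4, 10)→(2, 10): d=(-2,0) right/bottom  bias=-1
  edge (2, 10)→(2, 0): d=(0,-10) top-left  bias=+0
  edge (2, 0)→(4, 10): d=(2,10) right/bottom  bias=-1
    (1,2)@(3, 5): e=[10,10,0] → ·  [on edge]
    (1,3)@(3, 7): e=[6,10,4] → #
    (2,3)@(5, 7): e=[6,30,-16] → ·
    (1,4)@(3, 9): e=[2,10,8] → #
    (2,4)@(5, 9): e=[2,30,-12] → ·
    (1,5)@(3, 11): e=[-2,10,12] → ·
  covered (2 px):
    · · · · · · · ·
    · · · · · · · ·
    · · · · · · · ·
    · # · · · · · ·
    · # · · · · · ·
    · · · · · · · ·
    · · · · · · · ·
T2:
  2·area = 40  (B↔C swapped to make it positive)
  edge (14, 12)→(4, 12): d=(-10,0) right/bottom  bias=-1
  edge (4, 12)→(12, 8): d=(8,-4) top-left  bias=+0
  edge (12, 8)→(14, 12): d=(2,4) right/bottom  bias=-1
    (5,4)@(11, 9): e=[30,4,6] → #
    (6,4)@(13, 9): e=[30,12,-2] → ·
    (3,5)@(7, 11): e=[10,4,26] → #
    (4,5)@(9, 11): e=[10,12,18] → #
    (6,5)@(13, 11): e=[10,28,2] → #
    (7,5)@(15, 11): e=[10,36,-6] → ·
    (3,6)@(7, 13): e=[-10,20,30] → ·
    (4,6)@(9, 13): e=[-10,28,22] → ·
    (5,6)@(11, 13): e=[-10,36,14] → ·
    (6,6)@(13, 13): e=[-10,44,6] → ·
  covered (5 px):
    · · · · · · · ·
    · · · · · · · ·
    · · · · · · · ·
    · · · · · · · ·
    · · · · · # · ·
    · · · # # # # ·
    · · · · · · · ·
T3:
  2·area = 16  (B↔C swapped to make it positive)
  edge (10, 6)→(6, 10): d=(-4,4) right/bottom  bias=-1
  edge (6, 10)→(6, 6): d=(0,-4) top-left  bias=+0
  edge (6, 6)→(10, 6): d=(4,0) top-left  bias=+0
    (7,0)@(15, 1): e=[0,36,-20] → ·  [on edge]
    (6,1)@(13, 3): e=[0,28,-12] → ·  [on edge]
    (5,2)@(11, 5): e=[0,20,-4] → ·  [on edge]
    (3,3)@(7, 7): e=[8,4,4] → #
    (4,3)@(9, 7): e=[0,12,4] → ·  [on edge]
    (3,4)@(7, 9): e=[0,4,12] → ·  [on edge]
    (2,5)@(5, 11): e=[0,-4,20] → ·  [on edge]
    (1,6)@(3, 13): e=[0,-12,28] → ·  [on edge]
  covered (1 px):
    · · · · · · · ·
    · · · · · · · ·
    · · · · · · · ·
    · · · # · · · ·
    · · · · · · · ·
    · · · · · · · ·
    · · · · · · · ·

Final: [[2,2],[2,3],[3,3],[2,4],[3,4],[4,4],[1,5],[2,5],[3,5],[4,5],[5,5]]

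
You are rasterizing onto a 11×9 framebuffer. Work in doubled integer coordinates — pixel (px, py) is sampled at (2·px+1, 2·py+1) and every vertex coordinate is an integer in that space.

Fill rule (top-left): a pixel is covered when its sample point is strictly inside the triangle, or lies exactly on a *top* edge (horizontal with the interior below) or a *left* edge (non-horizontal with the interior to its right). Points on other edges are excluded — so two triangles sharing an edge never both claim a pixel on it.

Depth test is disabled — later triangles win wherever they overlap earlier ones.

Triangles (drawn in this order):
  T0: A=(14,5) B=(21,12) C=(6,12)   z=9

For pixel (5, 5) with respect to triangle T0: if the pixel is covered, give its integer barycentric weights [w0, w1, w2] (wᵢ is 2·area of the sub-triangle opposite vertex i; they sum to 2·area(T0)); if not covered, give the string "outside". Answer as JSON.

T0:
  2·area = 105
  edge (14, 5)→(21, 12): d=(7,7) right/bottom  bias=-1
  edge (21, 12)→(6, 12): d=(-15,0) right/bottom  bias=-1
  edge (6, 12)→(14, 5): d=(8,-7) top-left  bias=+0
    (6,3)@(13, 7): e=[21,75,9] → █
    (7,3)@(15, 7): e=[7,75,23] → █
    (8,3)@(17, 7): e=[-7,75,37] → ·
    (5,4)@(11, 9): e=[49,45,11] → █
    (8,4)@(17, 9): e=[7,45,53] → █
    (9,4)@(19, 9): e=[-7,45,67] → ·
    (4,5)@(9, 11): e=[77,15,13] → █
    (9,5)@(19, 11): e=[7,15,83] → █
    (10,5)@(21, 11): e=[-7,15,97] → ·
    (4,6)@(9, 13): e=[91,-15,29] → ·
    (5,6)@(11, 13): e=[77,-15,43] → ·
    (6,6)@(13, 13): e=[63,-15,57] → ·
  covered (12 px):
    · · · · · · · · · · ·
    · · · · · · · · · · ·
    · · · · · · · · · · ·
    · · · · · · █ █ · · ·
    · · · · · █ █ █ █ · ·
    · · · · █ █ █ █ █ █ ·
    · · · · · · · · · · ·
    · · · · · · · · · · ·
    · · · · · · · · · · ·

Final: [15,27,63]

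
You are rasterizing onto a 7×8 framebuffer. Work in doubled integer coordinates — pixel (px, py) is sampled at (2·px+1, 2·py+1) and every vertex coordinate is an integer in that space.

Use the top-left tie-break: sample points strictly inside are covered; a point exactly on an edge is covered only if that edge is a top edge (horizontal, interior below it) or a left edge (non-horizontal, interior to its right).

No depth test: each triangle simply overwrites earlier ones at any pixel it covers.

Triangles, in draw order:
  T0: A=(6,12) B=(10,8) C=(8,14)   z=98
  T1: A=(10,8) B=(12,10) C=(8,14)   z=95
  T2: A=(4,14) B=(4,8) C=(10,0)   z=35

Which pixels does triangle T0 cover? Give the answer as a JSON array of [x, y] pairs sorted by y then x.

T0:
  2·area = 16
  edge (6, 12)→(10, 8): d=(4,-4) top-left  bias=+0
  edge (10, 8)→(8, 14): d=(-2,6) right/bottom  bias=-1
  edge (8, 14)→(6, 12): d=(-2,-2) top-left  bias=+0
    (5,2)@(11, 5): e=[-8,0,24] → ·  [on edge]
    (6,2)@(13, 5): e=[0,-12,28] → ·  [on edge]
    (0,3)@(1, 7): e=[-40,56,0] → ·  [on edge]
    (5,3)@(11, 7): e=[0,-4,20] → ·  [on edge]
    (1,4)@(3, 9): e=[-24,40,0] → ·  [on edge]
    (4,4)@(9, 9): e=[0,4,12] → #  [on edge]
    (5,4)@(11, 9): e=[8,-8,16] → ·
    (2,5)@(5, 11): e=[-8,24,0] → ·  [on edge]
    (3,5)@(7, 11): e=[0,12,4] → #  [on edge]
    (4,5)@(9, 11): e=[8,0,8] → ·  [on edge]
    (2,6)@(5, 13): e=[0,20,-4] → ·  [on edge]
    (3,6)@(7, 13): e=[8,8,0] → #  [on edge]
    (1,7)@(3, 15): e=[0,28,-12] → ·  [on edge]
    (4,7)@(9, 15): e=[24,-8,0] → ·  [on edge]
  covered (3 px):
    · · · · · · ·
    · · · · · · ·
    · · · · · · ·
    · · · · · · ·
    · · · · # · ·
    · · · # · · ·
    · · · # · · ·
    · · · · · · ·
T1:
  2·area = 16
  edge (10, 8)→(12, 10): d=(2,2) right/bottom  bias=-1
  edge (12, 10)→(8, 14): d=(-4,4) right/bottom  bias=-1
  edge (8, 14)→(10, 8): d=(2,-6) top-left  bias=+0
    (1,0)@(3, 1): e=[0,72,-56] → ·  [on edge]
    (2,1)@(5, 3): e=[0,56,-40] → ·  [on edge]
    (3,2)@(7, 5): e=[0,40,-24] → ·  [on edge]
    (5,2)@(11, 5): e=[-8,24,0] → ·  [on edge]
    (4,3)@(9, 7): e=[0,24,-8] → ·  [on edge]
    (5,4)@(11, 9): e=[0,8,8] → ·  [on edge]
    (6,4)@(13, 9): e=[-4,0,20] → ·  [on edge]
    (4,5)@(9, 11): e=[8,8,0] → #  [on edge]
    (5,5)@(11, 11): e=[4,0,12] → ·  [on edge]
    (6,5)@(13, 11): e=[0,-8,24] → ·  [on edge]
    (4,6)@(9, 13): e=[12,0,4] → ·  [on edge]
    (3,7)@(7, 15): e=[20,0,-4] → ·  [on edge]
  covered (1 px):
    · · · · · · ·
    · · · · · · ·
    · · · · · · ·
    · · · · · · ·
    · · · · · · ·
    · · · · # · ·
    · · · · · · ·
    · · · · · · ·
T2:
  2·area = 36
  edge (4, 14)→(4, 8): d=(0,-6) top-left  bias=+0
  edge (4, 8)→(10, 0): d=(6,-8) top-left  bias=+0
  edge (10, 0)→(4, 14): d=(-6,14) right/bottom  bias=-1
    (3,2)@(7, 5): e=[18,6,12] → #
    (4,2)@(9, 5): e=[30,22,-16] → ·
    (2,3)@(5, 7): e=[6,2,28] → #
    (3,3)@(7, 7): e=[18,18,0] → ·  [on edge]
    (2,4)@(5, 9): e=[6,14,16] → #
    (3,4)@(7, 9): e=[18,30,-12] → ·
    (2,5)@(5, 11): e=[6,26,4] → #
    (3,5)@(7, 11): e=[18,42,-24] → ·
    (2,6)@(5, 13): e=[6,38,-8] → ·
  covered (4 px):
    · · · · · · ·
    · · · · · · ·
    · · · # · · ·
    · · # · · · ·
    · · # · · · ·
    · · # · · · ·
    · · · · · · ·
    · · · · · · ·

Answer: [[4,4],[3,5],[3,6]]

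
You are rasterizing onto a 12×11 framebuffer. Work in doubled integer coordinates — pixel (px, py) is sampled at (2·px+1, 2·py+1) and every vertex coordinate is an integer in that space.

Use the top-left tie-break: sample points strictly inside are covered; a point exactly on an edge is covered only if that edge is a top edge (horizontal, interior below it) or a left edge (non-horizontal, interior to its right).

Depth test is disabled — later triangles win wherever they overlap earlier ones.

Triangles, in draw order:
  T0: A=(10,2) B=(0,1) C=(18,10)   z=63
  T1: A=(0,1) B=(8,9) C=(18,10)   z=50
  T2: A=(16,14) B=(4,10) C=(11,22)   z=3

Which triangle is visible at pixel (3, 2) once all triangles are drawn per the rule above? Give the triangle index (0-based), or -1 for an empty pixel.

T0:
  2·area = 72  (B↔C swapped to make it positive)
  edge (10, 2)→(18, 10): d=(8,8) right/bottom  bias=-1
  edge (18, 10)→(0, 1): d=(-18,-9) top-left  bias=+0
  edge (0, 1)→(10, 2): d=(10,1) right/bottom  bias=-1
    (4,0)@(9, 1): e=[0,81,-9] → ·  [on edge]
    (2,1)@(5, 3): e=[48,9,15] → #
    (3,1)@(7, 3): e=[32,27,13] → #
    (4,1)@(9, 3): e=[16,45,11] → #
    (5,1)@(11, 3): e=[0,63,9] → ·  [on edge]
    (2,2)@(5, 5): e=[64,-27,35] → ·
    (3,2)@(7, 5): e=[48,-9,33] → ·
    (4,2)@(9, 5): e=[32,9,31] → #
    (5,2)@(11, 5): e=[16,27,29] → #
    (6,2)@(13, 5): e=[0,45,27] → ·  [on edge]
    (4,3)@(9, 7): e=[48,-27,51] → ·
    (5,3)@(11, 7): e=[32,-9,49] → ·
    (7,3)@(15, 7): e=[0,27,45] → ·  [on edge]
    (8,4)@(17, 9): e=[0,9,63] → ·  [on edge]
    (9,5)@(19, 11): e=[0,-9,81] → ·  [on edge]
    (10,6)@(21, 13): e=[0,-27,99] → ·  [on edge]
    (11,7)@(23, 15): e=[0,-45,117] → ·  [on edge]
  covered (6 px):
    · · · · · · · · · · · ·
    · · # # # · · · · · · ·
    · · · · # # · · · · · ·
    · · · · · · # · · · · ·
    · · · · · · · · · · · ·
    · · · · · · · · · · · ·
    · · · · · · · · · · · ·
    · · · · · · · · · · · ·
    · · · · · · · · · · · ·
    · · · · · · · · · · · ·
    · · · · · · · · · · · ·
T1:
  2·area = 72  (B↔C swapped to make it positive)
  edge (0, 1)→(18, 10): d=(18,9) right/bottom  bias=-1
  edge (18, 10)→(8, 9): d=(-10,-1) top-left  bias=+0
  edge (8, 9)→(0, 1): d=(-8,-8) top-left  bias=+0
    (1,1)@(3, 3): e=[9,55,8] → #
    (2,1)@(5, 3): e=[-9,57,24] → ·
    (1,2)@(3, 5): e=[45,35,-8] → ·
    (2,2)@(5, 5): e=[27,37,8] → #
    (3,2)@(7, 5): e=[9,39,24] → #
    (4,2)@(9, 5): e=[-9,41,40] → ·
    (2,3)@(5, 7): e=[63,17,-8] → ·
    (3,3)@(7, 7): e=[45,19,8] → #
    (4,3)@(9, 7): e=[27,21,24] → #
    (5,3)@(11, 7): e=[9,23,40] → #
    (6,3)@(13, 7): e=[-9,25,56] → ·
    (3,4)@(7, 9): e=[81,-1,-8] → ·
  covered (10 px):
    · · · · · · · · · · · ·
    · # · · · · · · · · · ·
    · · # # · · · · · · · ·
    · · · # # # · · · · · ·
    · · · · # # # # · · · ·
    · · · · · · · · · · · ·
    · · · · · · · · · · · ·
    · · · · · · · · · · · ·
    · · · · · · · · · · · ·
    · · · · · · · · · · · ·
    · · · · · · · · · · · ·
T2:
  2·area = 116  (B↔C swapped to make it positive)
  edge (16, 14)→(11, 22): d=(-5,8) right/bottom  bias=-1
  edge (11, 22)→(4, 10): d=(-7,-12) top-left  bias=+0
  edge (4, 10)→(16, 14): d=(12,4) right/bottom  bias=-1
    (0,4)@(1, 9): e=[145,-29,0] → ·  [on edge]
    (2,5)@(5, 11): e=[103,5,8] → #
    (3,5)@(7, 11): e=[87,29,0] → ·  [on edge]
    (2,6)@(5, 13): e=[93,-9,32] → ·
    (3,6)@(7, 13): e=[77,15,24] → #
    (4,6)@(9, 13): e=[61,39,16] → #
    (5,6)@(11, 13): e=[45,63,8] → #
    (6,6)@(13, 13): e=[29,87,0] → ·  [on edge]
    (3,7)@(7, 15): e=[67,1,48] → #
    (6,7)@(13, 15): e=[19,73,24] → #
    (7,7)@(15, 15): e=[3,97,16] → #
    (8,7)@(17, 15): e=[-13,121,8] → ·
    (9,7)@(19, 15): e=[-29,145,0] → ·  [on edge]
  covered (14 px):
    · · · · · · · · · · · ·
    · · · · · · · · · · · ·
    · · · · · · · · · · · ·
    · · · · · · · · · · · ·
    · · · · · · · · · · · ·
    · · # · · · · · · · · ·
    · · · # # # · · · · · ·
    · · · # # # # # · · · ·
    · · · · # # # · · · · ·
    · · · · · # · · · · · ·
    · · · · · # · · · · · ·

Z-buffer (winner per pixel, '.' = empty):
  . . . . . . . . . . . .
  . 1 0 0 0 . . . . . . .
  . . 1 1 0 0 . . . . . .
  . . . 1 1 1 0 . . . . .
  . . . . 1 1 1 1 . . . .
  . . 2 . . . . . . . . .
  . . . 2 2 2 . . . . . .
  . . . 2 2 2 2 2 . . . .
  . . . . 2 2 2 . . . . .
  . . . . . 2 . . . . . .
  . . . . . 2 . . . . . .

Answer: 1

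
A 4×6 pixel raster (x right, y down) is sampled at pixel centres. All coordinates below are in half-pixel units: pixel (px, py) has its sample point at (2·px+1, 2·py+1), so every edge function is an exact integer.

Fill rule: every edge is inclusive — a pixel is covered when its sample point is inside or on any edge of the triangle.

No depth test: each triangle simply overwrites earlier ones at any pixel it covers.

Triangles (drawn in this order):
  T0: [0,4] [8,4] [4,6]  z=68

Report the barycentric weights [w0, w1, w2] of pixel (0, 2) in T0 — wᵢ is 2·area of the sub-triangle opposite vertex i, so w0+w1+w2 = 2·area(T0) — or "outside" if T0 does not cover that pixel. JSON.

T0:
  2·area = 16
  edge (0, 4)→(8, 4): d=(8,0) inclusive
  edge (8, 4)→(4, 6): d=(-4,2) inclusive
  edge (4, 6)→(0, 4): d=(-4,-2) inclusive
    (1,2)@(3, 5): e=[8,6,2] → #
    (2,2)@(5, 5): e=[8,2,6] → #
    (3,2)@(7, 5): e=[8,-2,10] → ·
    (1,3)@(3, 7): e=[24,-2,-6] → ·
    (2,3)@(5, 7): e=[24,-6,-2] → ·
  covered (2 px):
    · · · ·
    · · · ·
    · # # ·
    · · · ·
    · · · ·
    · · · ·

Answer: "outside"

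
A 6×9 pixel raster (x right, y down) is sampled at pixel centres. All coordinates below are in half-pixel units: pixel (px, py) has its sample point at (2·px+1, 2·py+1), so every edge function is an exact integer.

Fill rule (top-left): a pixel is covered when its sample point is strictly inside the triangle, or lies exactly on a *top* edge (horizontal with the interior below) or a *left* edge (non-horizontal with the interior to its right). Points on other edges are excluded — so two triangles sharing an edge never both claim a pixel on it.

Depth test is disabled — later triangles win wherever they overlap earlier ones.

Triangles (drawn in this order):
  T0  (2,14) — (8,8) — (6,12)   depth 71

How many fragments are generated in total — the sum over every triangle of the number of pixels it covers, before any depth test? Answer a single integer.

T0:
  2·area = 12
  edge (2, 14)→(8, 8): d=(6,-6) top-left  bias=+0
  edge (8, 8)→(6, 12): d=(-2,4) right/bottom  bias=-1
  edge (6, 12)→(2, 14): d=(-4,2) right/bottom  bias=-1
    (5,2)@(11, 5): e=[0,-6,18] → ·  [on edge]
    (4,3)@(9, 7): e=[0,-2,14] → ·  [on edge]
    (3,4)@(7, 9): e=[0,2,10] → █  [on edge]
    (4,4)@(9, 9): e=[12,-6,6] → ·
    (2,5)@(5, 11): e=[0,6,6] → █  [on edge]
    (3,5)@(7, 11): e=[12,-2,2] → ·
    (1,6)@(3, 13): e=[0,10,2] → █  [on edge]
    (2,6)@(5, 13): e=[12,2,-2] → ·
    (0,7)@(1, 15): e=[0,14,-2] → ·  [on edge]
    (1,7)@(3, 15): e=[12,6,-6] → ·
  covered (3 px):
    · · · · · ·
    · · · · · ·
    · · · · · ·
    · · · · · ·
    · · · █ · ·
    · · █ · · ·
    · █ · · · ·
    · · · · · ·
    · · · · · ·

Answer: 3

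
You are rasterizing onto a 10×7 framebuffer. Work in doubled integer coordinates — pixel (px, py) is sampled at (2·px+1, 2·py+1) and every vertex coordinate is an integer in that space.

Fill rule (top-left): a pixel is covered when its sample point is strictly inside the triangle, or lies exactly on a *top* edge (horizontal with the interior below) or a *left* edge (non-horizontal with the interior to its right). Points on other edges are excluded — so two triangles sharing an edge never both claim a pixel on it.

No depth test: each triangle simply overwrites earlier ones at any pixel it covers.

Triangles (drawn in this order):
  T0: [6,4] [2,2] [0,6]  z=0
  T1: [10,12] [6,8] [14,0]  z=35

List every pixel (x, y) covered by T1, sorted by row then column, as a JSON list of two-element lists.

T0:
  2·area = 20  (B↔C swapped to make it positive)
  edge (6, 4)→(0, 6): d=(-6,2) right/bottom  bias=-1
  edge (0, 6)→(2, 2): d=(2,-4) top-left  bias=+0
  edge (2, 2)→(6, 4): d=(4,2) right/bottom  bias=-1
    (7,0)@(15, 1): e=[0,50,-30] → ·  [on edge]
    (1,1)@(3, 3): e=[12,6,2] → #
    (2,1)@(5, 3): e=[8,14,-2] → ·
    (4,1)@(9, 3): e=[0,30,-10] → ·  [on edge]
    (0,2)@(1, 5): e=[4,2,14] → #
    (1,2)@(3, 5): e=[0,10,10] → ·  [on edge]
    (0,3)@(1, 7): e=[-8,6,22] → ·
  covered (2 px):
    · · · · · · · · · ·
    · # · · · · · · · ·
    # · · · · · · · · ·
    · · · · · · · · · ·
    · · · · · · · · · ·
    · · · · · · · · · ·
    · · · · · · · · · ·
T1:
  2·area = 64
  edge (10, 12)→(6, 8): d=(-4,-4) top-left  bias=+0
  edge (6, 8)→(14, 0): d=(8,-8) top-left  bias=+0
  edge (14, 0)→(10, 12): d=(-4,12) right/bottom  bias=-1
    (6,0)@(13, 1): e=[56,0,8] → #  [on edge]
    (7,0)@(15, 1): e=[64,16,-16] → ·
    (0,1)@(1, 3): e=[0,-80,144] → ·  [on edge]
    (5,1)@(11, 3): e=[40,0,24] → #  [on edge]
    (6,1)@(13, 3): e=[48,16,0] → ·  [on edge]
    (1,2)@(3, 5): e=[0,-48,112] → ·  [on edge]
    (4,2)@(9, 5): e=[24,0,40] → #  [on edge]
    (6,2)@(13, 5): e=[40,32,-8] → ·
    (2,3)@(5, 7): e=[0,-16,80] → ·  [on edge]
    (3,3)@(7, 7): e=[8,0,56] → #  [on edge]
    (6,3)@(13, 7): e=[32,48,-16] → ·
    (2,4)@(5, 9): e=[-8,0,72] → ·  [on edge]
    (3,4)@(7, 9): e=[0,16,48] → #  [on edge]
    (5,4)@(11, 9): e=[16,48,0] → ·  [on edge]
    (1,5)@(3, 11): e=[-24,0,88] → ·  [on edge]
    (4,5)@(9, 11): e=[0,48,16] → #  [on edge]
    (0,6)@(1, 13): e=[-40,0,104] → ·  [on edge]
    (5,6)@(11, 13): e=[0,80,-16] → ·  [on edge]
  covered (10 px):
    · · · · · · # · · ·
    · · · · · # · · · ·
    · · · · # # · · · ·
    · · · # # # · · · ·
    · · · # # · · · · ·
    · · · · # · · · · ·
    · · · · · · · · · ·

Final: [[6,0],[5,1],[4,2],[5,2],[3,3],[4,3],[5,3],[3,4],[4,4],[4,5]]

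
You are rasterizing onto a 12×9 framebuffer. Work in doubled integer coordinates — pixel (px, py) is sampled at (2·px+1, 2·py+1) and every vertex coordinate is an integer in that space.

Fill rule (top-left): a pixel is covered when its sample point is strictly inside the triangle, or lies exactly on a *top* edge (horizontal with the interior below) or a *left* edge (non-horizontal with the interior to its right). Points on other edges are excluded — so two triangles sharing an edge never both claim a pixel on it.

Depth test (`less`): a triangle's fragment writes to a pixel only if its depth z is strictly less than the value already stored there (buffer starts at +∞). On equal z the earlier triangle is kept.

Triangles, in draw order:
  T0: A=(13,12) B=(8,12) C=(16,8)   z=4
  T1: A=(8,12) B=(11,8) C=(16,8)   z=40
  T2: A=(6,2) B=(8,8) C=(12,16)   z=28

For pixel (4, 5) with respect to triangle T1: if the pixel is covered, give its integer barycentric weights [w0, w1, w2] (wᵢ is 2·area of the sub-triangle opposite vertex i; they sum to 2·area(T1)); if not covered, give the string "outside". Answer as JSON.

T0:
  2·area = 20
  edge (13, 12)→(8, 12): d=(-5,0) right/bottom  bias=-1
  edge (8, 12)→(16, 8): d=(8,-4) top-left  bias=+0
  edge (16, 8)→(13, 12): d=(-3,4) right/bottom  bias=-1
    (7,4)@(15, 9): e=[15,4,1] → X
    (8,4)@(17, 9): e=[15,12,-7] → .
    (5,5)@(11, 11): e=[5,4,11] → X
    (6,5)@(13, 11): e=[5,12,3] → X
    (7,5)@(15, 11): e=[5,20,-5] → .
    (5,6)@(11, 13): e=[-5,20,5] → .
    (6,6)@(13, 13): e=[-5,28,-3] → .
  covered (3 px):
    . . . . . . . . . . . .
    . . . . . . . . . . . .
    . . . . . . . . . . . .
    . . . . . . . . . . . .
    . . . . . . . X . . . .
    . . . . . X X . . . . .
    . . . . . . . . . . . .
    . . . . . . . . . . . .
    . . . . . . . . . . . .
T1:
  2·area = 20
  edge (8, 12)→(11, 8): d=(3,-4) top-left  bias=+0
  edge (11, 8)→(16, 8): d=(5,0) top-left  bias=+0
  edge (16, 8)→(8, 12): d=(-8,4) right/bottom  bias=-1
    (5,4)@(11, 9): e=[3,5,12] → X
    (6,4)@(13, 9): e=[11,5,4] → X
    (7,4)@(15, 9): e=[19,5,-4] → .
    (4,5)@(9, 11): e=[1,15,4] → X
    (5,5)@(11, 11): e=[9,15,-4] → .
    (6,5)@(13, 11): e=[17,15,-12] → .
    (4,6)@(9, 13): e=[7,25,-12] → .
  covered (3 px):
    . . . . . . . . . . . .
    . . . . . . . . . . . .
    . . . . . . . . . . . .
    . . . . . . . . . . . .
    . . . . . X X . . . . .
    . . . . X . . . . . . .
    . . . . . . . . . . . .
    . . . . . . . . . . . .
    . . . . . . . . . . . .
T2:
  2·area = 8  (B↔C swapped to make it positive)
  edge (6, 2)→(12, 16): d=(6,14) right/bottom  bias=-1
  edge (12, 16)→(8, 8): d=(-4,-8) top-left  bias=+0
  edge (8, 8)→(6, 2): d=(-2,-6) top-left  bias=+0
    (3,2)@(7, 5): e=[4,4,0] → X  [on edge]
    (4,2)@(9, 5): e=[-24,20,12] → .
    (3,3)@(7, 7): e=[16,-4,-4] → .
    (4,4)@(9, 9): e=[0,4,4] → .  [on edge]
    (4,5)@(9, 11): e=[12,-4,0] → .  [on edge]
    (5,8)@(11, 17): e=[20,-12,0] → .  [on edge]
  covered (1 px):
    . . . . . . . . . . . .
    . . . . . . . . . . . .
    . . . X . . . . . . . .
    . . . . . . . . . . . .
    . . . . . . . . . . . .
    . . . . . . . . . . . .
    . . . . . . . . . . . .
    . . . . . . . . . . . .
    . . . . . . . . . . . .

Result: [15,4,1]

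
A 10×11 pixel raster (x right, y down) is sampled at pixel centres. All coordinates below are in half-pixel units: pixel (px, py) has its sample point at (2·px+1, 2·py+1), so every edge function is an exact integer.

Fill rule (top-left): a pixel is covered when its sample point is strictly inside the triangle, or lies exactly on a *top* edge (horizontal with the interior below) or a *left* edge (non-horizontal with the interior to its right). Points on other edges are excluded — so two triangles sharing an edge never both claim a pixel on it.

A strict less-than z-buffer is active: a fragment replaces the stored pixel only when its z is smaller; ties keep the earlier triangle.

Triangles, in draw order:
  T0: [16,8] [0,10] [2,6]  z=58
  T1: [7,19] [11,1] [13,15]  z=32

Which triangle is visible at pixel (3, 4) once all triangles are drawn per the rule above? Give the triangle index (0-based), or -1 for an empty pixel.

T0:
  2·area = 60
  edge (16, 8)→(0, 10): d=(-16,2) right/bottom  bias=-1
  edge (0, 10)→(2, 6): d=(2,-4) top-left  bias=+0
  edge (2, 6)→(16, 8): d=(14,2) right/bottom  bias=-1
    (1,3)@(3, 7): e=[42,6,12] → X
    (2,3)@(5, 7): e=[38,14,8] → X
    (3,3)@(7, 7): e=[34,22,4] → X
    (4,3)@(9, 7): e=[30,30,0] → .  [on edge]
    (0,4)@(1, 9): e=[14,2,44] → X
    (4,4)@(9, 9): e=[-2,34,28] → .
    (0,5)@(1, 11): e=[-18,6,72] → .
    (1,5)@(3, 11): e=[-22,14,68] → .
    (2,5)@(5, 11): e=[-26,22,64] → .
    (3,5)@(7, 11): e=[-30,30,60] → .
  covered (7 px):
    . . . . . . . . . .
    . . . . . . . . . .
    . . . . . . . . . .
    . X X X . . . . . .
    X X X X . . . . . .
    . . . . . . . . . .
    . . . . . . . . . .
    . . . . . . . . . .
    . . . . . . . . . .
    . . . . . . . . . .
    . . . . . . . . . .
T1:
  2·area = 92
  edge (7, 19)→(11, 1): d=(4,-18) top-left  bias=+0
  edge (11, 1)→(13, 15): d=(2,14) right/bottom  bias=-1
  edge (13, 15)→(7, 19): d=(-6,4) right/bottom  bias=-1
    (5,0)@(11, 1): e=[0,0,92] → .  [on edge]
    (5,1)@(11, 3): e=[8,4,80] → X
    (6,1)@(13, 3): e=[44,-24,72] → .
    (5,2)@(11, 5): e=[16,8,68] → X
    (6,2)@(13, 5): e=[52,-20,60] → .
    (5,3)@(11, 7): e=[24,12,56] → X
    (6,3)@(13, 7): e=[60,-16,48] → .
    (5,4)@(11, 9): e=[32,16,44] → X
    (6,4)@(13, 9): e=[68,-12,36] → .
    (4,5)@(9, 11): e=[4,48,40] → X
    (6,5)@(13, 11): e=[76,-8,24] → .
    (9,5)@(19, 11): e=[184,-92,0] → .  [on edge]
    (6,7)@(13, 15): e=[92,0,0] → .  [on edge]
    (3,9)@(7, 19): e=[0,92,0] → .  [on edge]
  covered (11 px):
    . . . . . . . . . .
    . . . . . X . . . .
    . . . . . X . . . .
    . . . . . X . . . .
    . . . . . X . . . .
    . . . . X X . . . .
    . . . . X X . . . .
    . . . . X X . . . .
    . . . . X . . . . .
    . . . . . . . . . .
    . . . . . . . . . .

Z-buffer (winner per pixel, '.' = empty):
  . . . . . . . . . .
  . . . . . 1 . . . .
  . . . . . 1 . . . .
  . 0 0 0 . 1 . . . .
  0 0 0 0 . 1 . . . .
  . . . . 1 1 . . . .
  . . . . 1 1 . . . .
  . . . . 1 1 . . . .
  . . . . 1 . . . . .
  . . . . . . . . . .
  . . . . . . . . . .

Final: 0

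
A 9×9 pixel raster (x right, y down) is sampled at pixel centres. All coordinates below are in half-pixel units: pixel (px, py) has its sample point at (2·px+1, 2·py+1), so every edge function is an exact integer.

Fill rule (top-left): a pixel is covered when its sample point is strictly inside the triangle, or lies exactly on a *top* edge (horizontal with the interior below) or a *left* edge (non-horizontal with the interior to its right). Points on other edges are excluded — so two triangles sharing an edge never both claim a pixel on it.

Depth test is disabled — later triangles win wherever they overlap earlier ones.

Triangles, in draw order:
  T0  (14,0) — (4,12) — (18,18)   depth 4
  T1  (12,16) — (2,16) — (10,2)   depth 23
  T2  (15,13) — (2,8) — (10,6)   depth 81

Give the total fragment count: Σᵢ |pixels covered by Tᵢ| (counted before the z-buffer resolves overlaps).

T0:
  2·area = 228  (B↔C swapped to make it positive)
  edge (14, 0)→(18, 18): d=(4,18) right/bottom  bias=-1
  edge (18, 18)→(4, 12): d=(-14,-6) top-left  bias=+0
  edge (4, 12)→(14, 0): d=(10,-12) top-left  bias=+0
    (6,1)@(13, 3): e=[30,180,18] → █
    (7,1)@(15, 3): e=[-6,192,42] → ·
    (5,2)@(11, 5): e=[74,140,14] → █
    (7,2)@(15, 5): e=[2,164,62] → █
    (8,2)@(17, 5): e=[-34,176,86] → ·
    (4,3)@(9, 7): e=[118,100,10] → █
    (8,3)@(17, 7): e=[-26,148,106] → ·
    (3,4)@(7, 9): e=[162,60,6] → █
    (8,4)@(17, 9): e=[-18,120,126] → ·
    (2,5)@(5, 11): e=[206,20,2] → █
    (8,5)@(17, 11): e=[-10,92,146] → ·
    (2,6)@(5, 13): e=[214,-8,22] → ·
    (5,7)@(11, 15): e=[114,0,114] → █  [on edge]
  covered (29 px):
    · · · · · · · · ·
    · · · · · · █ · ·
    · · · · · █ █ █ ·
    · · · · █ █ █ █ ·
    · · · █ █ █ █ █ ·
    · · █ █ █ █ █ █ ·
    · · · █ █ █ █ █ ·
    · · · · · █ █ █ █
    · · · · · · · · █
T1:
  2·area = 140
  edge (12, 16)→(2, 16): d=(-10,0) right/bottom  bias=-1
  edge (2, 16)→(10, 2): d=(8,-14) top-left  bias=+0
  edge (10, 2)→(12, 16): d=(2,14) right/bottom  bias=-1
    (4,2)@(9, 5): e=[110,10,20] → █
    (5,2)@(11, 5): e=[110,38,-8] → ·
    (4,3)@(9, 7): e=[90,26,24] → █
    (5,3)@(11, 7): e=[90,54,-4] → ·
    (3,4)@(7, 9): e=[70,14,56] → █
    (5,4)@(11, 9): e=[70,70,0] → ·  [on edge]
    (2,5)@(5, 11): e=[50,2,88] → █
    (5,5)@(11, 11): e=[50,86,4] → █
    (6,5)@(13, 11): e=[50,114,-24] → ·
    (2,6)@(5, 13): e=[30,18,92] → █
    (6,6)@(13, 13): e=[30,130,-20] → ·
    (1,7)@(3, 15): e=[10,6,124] → █
  covered (17 px):
    · · · · · · · · ·
    · · · · · · · · ·
    · · · · █ · · · ·
    · · · · █ · · · ·
    · · · █ █ · · · ·
    · · █ █ █ █ · · ·
    · · █ █ █ █ · · ·
    · █ █ █ █ █ · · ·
    · · · · · · · · ·
T2:
  2·area = 66
  edge (15, 13)→(2, 8): d=(-13,-5) top-left  bias=+0
  edge (2, 8)→(10, 6): d=(8,-2) top-left  bias=+0
  edge (10, 6)→(15, 13): d=(5,7) right/bottom  bias=-1
    (3,3)@(7, 7): e=[38,2,26] → █
    (4,3)@(9, 7): e=[48,6,12] → █
    (5,3)@(11, 7): e=[58,10,-2] → ·
    (2,4)@(5, 9): e=[2,14,50] → █
    (5,4)@(11, 9): e=[32,26,8] → █
    (6,4)@(13, 9): e=[42,30,-6] → ·
    (2,5)@(5, 11): e=[-24,30,60] → ·
    (3,5)@(7, 11): e=[-14,34,46] → ·
    (4,5)@(9, 11): e=[-4,38,32] → ·
    (5,5)@(11, 11): e=[6,42,18] → █
    (6,5)@(13, 11): e=[16,46,4] → █
    (7,5)@(15, 11): e=[26,50,-10] → ·
    (7,6)@(15, 13): e=[0,66,0] → ·  [on edge]
  covered (8 px):
    · · · · · · · · ·
    · · · · · · · · ·
    · · · · · · · · ·
    · · · █ █ · · · ·
    · · █ █ █ █ · · ·
    · · · · · █ █ · ·
    · · · · · · · · ·
    · · · · · · · · ·
    · · · · · · · · ·

Result: 54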